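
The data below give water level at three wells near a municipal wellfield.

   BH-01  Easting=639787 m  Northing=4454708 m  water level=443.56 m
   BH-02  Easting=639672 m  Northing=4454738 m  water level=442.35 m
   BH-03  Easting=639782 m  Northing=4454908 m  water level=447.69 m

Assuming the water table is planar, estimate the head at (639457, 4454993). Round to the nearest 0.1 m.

Taking BH-01 as reference: BH-02−BH-01 = (-115, 30, -1.21); BH-03−BH-01 = (-5, 200, +4.13).
Determinant of the coordinate differences = (-115)·200 − (-5)·30 = -22850.
∂h/∂x = [(-1.21)·200 − (+4.13)·30] / -22850 = +0.01601
∂h/∂y = [(-115)·(+4.13) − (-5)·(-1.21)] / -22850 = +0.02105
h(639457, 4454993) = 443.56 + (+0.01601)·(-330) + (+0.02105)·(285) = 443.56 -5.284 +5.999 = 444.275 m.

444.3 m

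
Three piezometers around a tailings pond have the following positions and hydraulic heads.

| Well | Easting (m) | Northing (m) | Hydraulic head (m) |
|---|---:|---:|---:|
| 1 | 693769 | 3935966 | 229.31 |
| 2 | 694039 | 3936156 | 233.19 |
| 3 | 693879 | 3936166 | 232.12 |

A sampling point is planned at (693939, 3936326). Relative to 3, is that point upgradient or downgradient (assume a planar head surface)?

upgradient

Three-point gradient (reference 1): Δ to 2 = (270, 190, +3.88), Δ to 3 = (110, 200, +2.81).
∂h/∂x = +0.007314, ∂h/∂y = +0.01003 (det = 33100).
Head at (693939, 3936326) = 229.31 + (+0.007314)·(170) + (+0.01003)·(360) = 234.16 m.
That is higher than the 232.12 m at 3, so the point is upgradient.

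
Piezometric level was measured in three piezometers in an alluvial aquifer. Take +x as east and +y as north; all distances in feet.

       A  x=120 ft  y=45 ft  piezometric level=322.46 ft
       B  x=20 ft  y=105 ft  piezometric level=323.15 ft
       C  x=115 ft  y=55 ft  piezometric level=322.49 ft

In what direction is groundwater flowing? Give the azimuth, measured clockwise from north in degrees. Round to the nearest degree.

085°

Taking A as reference: B−A = (-100, 60, +0.69); C−A = (-5, 10, +0.03).
Determinant of the coordinate differences = (-100)·10 − (-5)·60 = -700.
∂h/∂x = [(+0.69)·10 − (+0.03)·60] / -700 = -0.007286
∂h/∂y = [(-100)·(+0.03) − (-5)·(+0.69)] / -700 = -0.0006429
Flow direction (−∇h) has components (+0.007286 E, +0.0006429 N).
Azimuth = atan2(E, N) = atan2(+0.007286, +0.0006429) = 85.0° ≈ 085°.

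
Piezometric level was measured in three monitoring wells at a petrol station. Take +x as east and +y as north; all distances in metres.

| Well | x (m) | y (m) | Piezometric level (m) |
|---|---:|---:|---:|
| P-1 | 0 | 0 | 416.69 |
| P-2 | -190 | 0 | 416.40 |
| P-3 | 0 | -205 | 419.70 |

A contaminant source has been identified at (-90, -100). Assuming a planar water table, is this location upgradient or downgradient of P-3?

downgradient

∂h/∂x = (416.40 − 416.69) / (-190 − 0) = +0.001526
∂h/∂y = (419.70 − 416.69) / (-205 − 0) = -0.01468
Head at (-90, -100) = 416.69 + (+0.001526)·(-90) + (-0.01468)·(-100) = 418.02 m.
That is lower than the 419.70 m at P-3, so the point is downgradient.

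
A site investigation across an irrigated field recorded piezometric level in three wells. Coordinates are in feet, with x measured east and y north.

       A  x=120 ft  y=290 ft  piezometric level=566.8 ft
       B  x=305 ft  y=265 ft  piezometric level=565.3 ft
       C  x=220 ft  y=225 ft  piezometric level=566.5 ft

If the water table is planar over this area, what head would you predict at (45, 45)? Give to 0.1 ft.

569.9 ft

With h = a·x + b·y + c and A as origin, the differences give:
  185·a + (-25)·b = -1.5
  100·a + (-65)·b = -0.3
Eliminate b (×(-65) and ×(-25), subtract): -9525·a = 90.00 → a = ∂h/∂x = -0.009449
Back-substitute: b = ∂h/∂y = -0.009921.
h(45, 45) = 566.8 + (-0.009449)·(-75) + (-0.009921)·(-245) = 566.8 +0.709 +2.431 = 569.939 ft.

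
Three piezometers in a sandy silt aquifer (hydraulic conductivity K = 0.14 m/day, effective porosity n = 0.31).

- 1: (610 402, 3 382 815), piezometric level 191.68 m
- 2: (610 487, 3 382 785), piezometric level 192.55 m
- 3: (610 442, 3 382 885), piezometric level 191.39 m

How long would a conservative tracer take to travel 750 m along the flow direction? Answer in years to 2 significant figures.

410 years

Three-point gradient (reference 1): Δ to 2 = (85, -30, +0.87), Δ to 3 = (40, 70, -0.29).
∂h/∂x = +0.007301, ∂h/∂y = -0.008315 (det = 7150).
|∇h| = √(0.007301² + -0.008315²) = 0.01107
Seepage velocity v = K·i/n = 0.14 × 0.01107 / 0.31 = 0.004999 m/day.
t = 750 / 0.004999 = 1.5e+05 days = 411 years.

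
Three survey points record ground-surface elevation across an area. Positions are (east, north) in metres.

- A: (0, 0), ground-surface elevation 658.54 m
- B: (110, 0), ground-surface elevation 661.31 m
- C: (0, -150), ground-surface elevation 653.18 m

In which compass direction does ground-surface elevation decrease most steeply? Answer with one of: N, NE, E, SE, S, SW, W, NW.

∂z/∂x = (661.31 − 658.54) / (110 − 0) = +0.02518
∂z/∂y = (653.18 − 658.54) / (-150 − 0) = +0.03573
Steepest decrease is along −∇f = (-0.02518 E, -0.03573 N) → southwest.

SW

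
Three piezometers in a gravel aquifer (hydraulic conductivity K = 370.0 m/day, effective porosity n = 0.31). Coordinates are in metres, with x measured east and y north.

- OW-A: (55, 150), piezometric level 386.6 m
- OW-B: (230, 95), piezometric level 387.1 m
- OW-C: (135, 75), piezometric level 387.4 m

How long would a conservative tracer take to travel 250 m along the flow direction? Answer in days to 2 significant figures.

18 days

Differences from OW-A: to OW-B (Δx, Δy, Δh) = (175, -55, +0.5); to OW-C = (80, -75, +0.8).
Solve a·Δx + b·Δy = Δh: det = 175·(-75) − 80·(-55) = -8725.
∂h/∂x = [(+0.5)·(-75) − (+0.8)·(-55)] / -8725 = -0.0007450
∂h/∂y = [175·(+0.8) − 80·(+0.5)] / -8725 = -0.01146
|∇h| = √(-0.0007450² + -0.01146²) = 0.01148
Seepage velocity v = K·i/n = 370.0 × 0.01148 / 0.31 = 13.7 m/day.
t = 250 / 13.7 = 18.25 days.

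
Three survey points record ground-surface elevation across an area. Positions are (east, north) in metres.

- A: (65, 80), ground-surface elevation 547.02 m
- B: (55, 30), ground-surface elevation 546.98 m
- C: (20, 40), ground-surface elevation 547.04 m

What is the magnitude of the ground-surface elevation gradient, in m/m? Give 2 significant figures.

0.0018 m/m

Taking A as reference: B−A = (-10, -50, -0.04); C−A = (-45, -40, +0.02).
Solve a·Δx + b·Δy = Δz: det = (-10)·(-40) − (-45)·(-50) = -1850.
∂z/∂x = [(-0.04)·(-40) − (+0.02)·(-50)] / -1850 = -0.001405
∂z/∂y = [(-10)·(+0.02) − (-45)·(-0.04)] / -1850 = +0.001081
|∇f| = √(-0.001405² + 0.001081²) = 0.001773 m/m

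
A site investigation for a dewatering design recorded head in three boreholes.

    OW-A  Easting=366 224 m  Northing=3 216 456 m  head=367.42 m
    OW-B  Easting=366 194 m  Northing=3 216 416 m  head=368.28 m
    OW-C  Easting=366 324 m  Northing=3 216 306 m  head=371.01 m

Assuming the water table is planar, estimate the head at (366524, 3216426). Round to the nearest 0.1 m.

368.6 m

Differences from OW-A: to OW-B (Δx, Δy, Δh) = (-30, -40, +0.86); to OW-C = (100, -150, +3.59).
Solve a·Δx + b·Δy = Δh: det = (-30)·(-150) − 100·(-40) = 8500.
∂h/∂x = [(+0.86)·(-150) − (+3.59)·(-40)] / 8500 = +0.001718
∂h/∂y = [(-30)·(+3.59) − 100·(+0.86)] / 8500 = -0.02279
h(366524, 3216426) = 367.42 + (+0.001718)·(300) + (-0.02279)·(-30) = 367.42 +0.515 +0.684 = 368.619 m.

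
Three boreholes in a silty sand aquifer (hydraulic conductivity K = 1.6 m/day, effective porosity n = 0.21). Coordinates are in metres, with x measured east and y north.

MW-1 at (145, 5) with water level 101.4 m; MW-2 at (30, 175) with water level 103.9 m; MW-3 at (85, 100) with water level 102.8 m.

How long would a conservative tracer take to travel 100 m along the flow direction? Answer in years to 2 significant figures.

With h = a·x + b·y + c and MW-1 as origin, the differences give:
  (-115)·a + 170·b = +2.5
  (-60)·a + 95·b = +1.4
Eliminate b (×95 and ×170, subtract): -725·a = -0.50 → a = ∂h/∂x = +0.0006897
Back-substitute: b = ∂h/∂y = +0.01517.
|∇h| = √(0.0006897² + 0.01517²) = 0.01519
Seepage velocity v = K·i/n = 1.6 × 0.01519 / 0.21 = 0.1157 m/day.
t = 100 / 0.1157 = 864.3 days = 2.37 years.

2.4 years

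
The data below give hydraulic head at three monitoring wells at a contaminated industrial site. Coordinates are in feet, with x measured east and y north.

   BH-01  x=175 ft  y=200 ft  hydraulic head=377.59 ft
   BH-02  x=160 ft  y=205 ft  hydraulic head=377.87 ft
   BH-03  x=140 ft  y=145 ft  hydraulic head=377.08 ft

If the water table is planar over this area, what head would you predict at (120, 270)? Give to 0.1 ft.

379.5 ft

Taking BH-01 as reference: BH-02−BH-01 = (-15, 5, +0.28); BH-03−BH-01 = (-35, -55, -0.51).
Solve a·Δx + b·Δy = Δh: det = (-15)·(-55) − (-35)·5 = 1000.
∂h/∂x = [(+0.28)·(-55) − (-0.51)·5] / 1000 = -0.01285
∂h/∂y = [(-15)·(-0.51) − (-35)·(+0.28)] / 1000 = +0.01745
h(120, 270) = 377.59 + (-0.01285)·(-55) + (+0.01745)·(70) = 377.59 +0.707 +1.222 = 379.518 ft.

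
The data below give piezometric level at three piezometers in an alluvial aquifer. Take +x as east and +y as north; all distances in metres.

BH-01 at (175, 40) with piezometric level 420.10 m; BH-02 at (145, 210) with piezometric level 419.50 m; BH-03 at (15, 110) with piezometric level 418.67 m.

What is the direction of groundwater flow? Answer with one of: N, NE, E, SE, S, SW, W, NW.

W

With h = a·x + b·y + c and BH-01 as origin, the differences give:
  (-30)·a + 170·b = -0.60
  (-160)·a + 70·b = -1.43
Eliminate b (×70 and ×170, subtract): 25100·a = 201.100 → a = ∂h/∂x = +0.008012
Back-substitute: b = ∂h/∂y = -0.002116.
Flow = −∇h = (-0.008012 east, +0.002116 north), which points west.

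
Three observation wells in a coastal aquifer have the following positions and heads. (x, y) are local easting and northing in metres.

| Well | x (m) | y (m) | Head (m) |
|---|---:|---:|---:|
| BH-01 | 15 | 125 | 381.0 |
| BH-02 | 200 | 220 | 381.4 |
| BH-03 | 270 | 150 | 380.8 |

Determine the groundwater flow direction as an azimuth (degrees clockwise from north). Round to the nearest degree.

168°

With h = a·x + b·y + c and BH-01 as origin, the differences give:
  185·a + 95·b = +0.4
  255·a + 25·b = -0.2
Eliminate b (×25 and ×95, subtract): -19600·a = 29.00 → a = ∂h/∂x = -0.001480
Back-substitute: b = ∂h/∂y = +0.007092.
Flow direction (−∇h) has components (+0.001480 E, -0.007092 N).
Azimuth = atan2(E, N) = atan2(+0.001480, -0.007092) = 168.2° ≈ 168°.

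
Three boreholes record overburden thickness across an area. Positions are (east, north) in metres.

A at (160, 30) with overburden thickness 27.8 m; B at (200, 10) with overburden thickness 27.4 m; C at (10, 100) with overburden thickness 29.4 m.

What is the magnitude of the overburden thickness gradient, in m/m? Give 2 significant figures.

With d = a·x + b·y + c and A as origin, the differences give:
  40·a + (-20)·b = -0.4
  (-150)·a + 70·b = +1.6
Eliminate b (×70 and ×(-20), subtract): -200·a = 4.00 → a = ∂d/∂x = -0.02000
Back-substitute: b = ∂d/∂y = -0.02000.
|∇f| = √(-0.02000² + -0.02000²) = 0.02828 m/m

0.028 m/m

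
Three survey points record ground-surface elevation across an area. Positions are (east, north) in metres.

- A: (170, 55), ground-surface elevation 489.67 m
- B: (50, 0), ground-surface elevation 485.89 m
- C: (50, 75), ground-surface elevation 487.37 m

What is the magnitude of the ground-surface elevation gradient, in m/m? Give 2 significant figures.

Differences from A: to B (Δx, Δy, Δh) = (-120, -55, -3.78); to C = (-120, 20, -2.30).
Determinant of the coordinate differences = (-120)·20 − (-120)·(-55) = -9000.
∂z/∂x = [(-3.78)·20 − (-2.30)·(-55)] / -9000 = +0.02246
∂z/∂y = [(-120)·(-2.30) − (-120)·(-3.78)] / -9000 = +0.01973
|∇f| = √(0.02246² + 0.01973²) = 0.0299 m/m

0.030 m/m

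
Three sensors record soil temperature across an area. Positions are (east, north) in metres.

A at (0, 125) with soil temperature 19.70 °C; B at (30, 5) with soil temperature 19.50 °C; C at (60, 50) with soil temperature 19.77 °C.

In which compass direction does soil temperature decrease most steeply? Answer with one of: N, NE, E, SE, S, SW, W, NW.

Taking A as reference: B−A = (30, -120, -0.20); C−A = (60, -75, +0.07).
Determinant of the coordinate differences = 30·(-75) − 60·(-120) = 4950.
∂T/∂x = [(-0.20)·(-75) − (+0.07)·(-120)] / 4950 = +0.004727
∂T/∂y = [30·(+0.07) − 60·(-0.20)] / 4950 = +0.002848
Steepest decrease is along −∇f = (-0.004727 E, -0.002848 N) → southwest.

SW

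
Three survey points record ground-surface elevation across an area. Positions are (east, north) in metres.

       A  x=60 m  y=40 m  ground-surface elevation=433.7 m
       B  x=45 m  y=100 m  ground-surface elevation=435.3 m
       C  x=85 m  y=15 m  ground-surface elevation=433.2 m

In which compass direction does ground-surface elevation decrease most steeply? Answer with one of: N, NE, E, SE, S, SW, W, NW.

With z = a·x + b·y + c and A as origin, the differences give:
  (-15)·a + 60·b = +1.6
  25·a + (-25)·b = -0.5
Eliminate b (×(-25) and ×60, subtract): -1125·a = -10.00 → a = ∂z/∂x = +0.008889
Back-substitute: b = ∂z/∂y = +0.02889.
Steepest decrease is along −∇f = (-0.008889 E, -0.02889 N) → south.

S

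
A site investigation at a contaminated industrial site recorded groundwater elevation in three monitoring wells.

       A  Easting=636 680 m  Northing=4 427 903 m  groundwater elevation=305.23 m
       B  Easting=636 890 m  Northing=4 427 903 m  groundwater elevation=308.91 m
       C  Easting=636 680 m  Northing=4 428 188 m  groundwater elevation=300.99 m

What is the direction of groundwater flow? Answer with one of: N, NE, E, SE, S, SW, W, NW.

NW

∂h/∂x = (308.91 − 305.23) / (636890 − 636680) = +0.01752
∂h/∂y = (300.99 − 305.23) / (4428188 − 4427903) = -0.01488
Flow = −∇h = (-0.01752 east, +0.01488 north), which points northwest.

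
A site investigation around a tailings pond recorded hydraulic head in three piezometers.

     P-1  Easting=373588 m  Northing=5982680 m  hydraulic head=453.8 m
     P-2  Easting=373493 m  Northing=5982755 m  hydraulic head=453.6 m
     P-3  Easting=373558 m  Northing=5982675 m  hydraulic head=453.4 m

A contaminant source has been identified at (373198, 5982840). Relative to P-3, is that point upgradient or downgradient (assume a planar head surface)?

Differences from P-1: to P-2 (Δx, Δy, Δh) = (-95, 75, -0.2); to P-3 = (-30, -5, -0.4).
Determinant of the coordinate differences = (-95)·(-5) − (-30)·75 = 2725.
∂h/∂x = [(-0.2)·(-5) − (-0.4)·75] / 2725 = +0.01138
∂h/∂y = [(-95)·(-0.4) − (-30)·(-0.2)] / 2725 = +0.01174
Head at (373198, 5982840) = 453.8 + (+0.01138)·(-390) + (+0.01174)·(160) = 451.24 m.
That is lower than the 453.4 m at P-3, so the point is downgradient.

downgradient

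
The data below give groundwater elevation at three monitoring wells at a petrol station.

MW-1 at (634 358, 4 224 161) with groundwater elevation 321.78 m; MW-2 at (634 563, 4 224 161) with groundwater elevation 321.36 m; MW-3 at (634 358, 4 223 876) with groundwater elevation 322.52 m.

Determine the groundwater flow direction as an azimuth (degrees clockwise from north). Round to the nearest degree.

038°

∂h/∂x = (321.36 − 321.78) / (634563 − 634358) = -0.002049
∂h/∂y = (322.52 − 321.78) / (4223876 − 4224161) = -0.002596
Flow direction (−∇h) has components (+0.002049 E, +0.002596 N).
Azimuth = atan2(E, N) = atan2(+0.002049, +0.002596) = 38.3° ≈ 038°.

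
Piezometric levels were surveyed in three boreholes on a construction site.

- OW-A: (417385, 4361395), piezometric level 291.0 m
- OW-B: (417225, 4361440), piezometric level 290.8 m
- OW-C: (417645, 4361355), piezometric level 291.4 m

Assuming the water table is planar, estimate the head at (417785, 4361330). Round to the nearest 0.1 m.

Differences from OW-A: to OW-B (Δx, Δy, Δh) = (-160, 45, -0.2); to OW-C = (260, -40, +0.4).
Solve a·Δx + b·Δy = Δh: det = (-160)·(-40) − 260·45 = -5300.
∂h/∂x = [(-0.2)·(-40) − (+0.4)·45] / -5300 = +0.001887
∂h/∂y = [(-160)·(+0.4) − 260·(-0.2)] / -5300 = +0.002264
h(417785, 4361330) = 291.0 + (+0.001887)·(400) + (+0.002264)·(-65) = 291.0 +0.755 -0.147 = 291.608 m.

291.6 m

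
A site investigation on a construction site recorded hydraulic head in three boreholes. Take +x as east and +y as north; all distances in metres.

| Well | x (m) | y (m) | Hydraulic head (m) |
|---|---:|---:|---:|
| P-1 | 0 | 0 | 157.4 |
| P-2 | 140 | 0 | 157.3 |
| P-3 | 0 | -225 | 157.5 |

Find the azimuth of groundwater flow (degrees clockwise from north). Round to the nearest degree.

058°

∂h/∂x = (157.3 − 157.4) / (140 − 0) = -0.0007143
∂h/∂y = (157.5 − 157.4) / (-225 − 0) = -0.0004444
Flow direction (−∇h) has components (+0.0007143 E, +0.0004444 N).
Azimuth = atan2(E, N) = atan2(+0.0007143, +0.0004444) = 58.1° ≈ 058°.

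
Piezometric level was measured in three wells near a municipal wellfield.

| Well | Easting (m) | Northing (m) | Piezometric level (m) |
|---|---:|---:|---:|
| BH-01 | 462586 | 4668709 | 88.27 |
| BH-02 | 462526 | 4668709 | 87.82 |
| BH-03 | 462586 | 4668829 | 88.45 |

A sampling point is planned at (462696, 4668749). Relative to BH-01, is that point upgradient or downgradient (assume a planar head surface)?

upgradient

∂h/∂x = (87.82 − 88.27) / (462526 − 462586) = +0.007500
∂h/∂y = (88.45 − 88.27) / (4668829 − 4668709) = +0.001500
Head at (462696, 4668749) = 88.27 + (+0.007500)·(110) + (+0.001500)·(40) = 89.15 m.
That is higher than the 88.27 m at BH-01, so the point is upgradient.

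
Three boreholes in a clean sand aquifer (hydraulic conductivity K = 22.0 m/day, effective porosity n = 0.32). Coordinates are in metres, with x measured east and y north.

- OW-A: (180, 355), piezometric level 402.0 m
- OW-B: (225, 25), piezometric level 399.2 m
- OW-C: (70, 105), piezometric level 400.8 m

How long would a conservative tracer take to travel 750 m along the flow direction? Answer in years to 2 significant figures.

3.0 years

Differences from OW-A: to OW-B (Δx, Δy, Δh) = (45, -330, -2.8); to OW-C = (-110, -250, -1.2).
Determinant of the coordinate differences = 45·(-250) − (-110)·(-330) = -47550.
∂h/∂x = [(-2.8)·(-250) − (-1.2)·(-330)] / -47550 = -0.006393
∂h/∂y = [45·(-1.2) − (-110)·(-2.8)] / -47550 = +0.007613
|∇h| = √(-0.006393² + 0.007613²) = 0.009941
Seepage velocity v = K·i/n = 22.0 × 0.009941 / 0.32 = 0.6834 m/day.
t = 750 / 0.6834 = 1097 days = 3 years.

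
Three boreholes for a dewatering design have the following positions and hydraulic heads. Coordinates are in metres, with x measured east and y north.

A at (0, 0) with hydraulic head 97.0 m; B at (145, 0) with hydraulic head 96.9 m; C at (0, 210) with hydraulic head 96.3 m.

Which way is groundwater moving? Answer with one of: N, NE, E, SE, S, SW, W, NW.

∂h/∂x = (96.9 − 97.0) / (145 − 0) = -0.0006897
∂h/∂y = (96.3 − 97.0) / (210 − 0) = -0.003333
Flow = −∇h = (+0.0006897 east, +0.003333 north), which points north.

N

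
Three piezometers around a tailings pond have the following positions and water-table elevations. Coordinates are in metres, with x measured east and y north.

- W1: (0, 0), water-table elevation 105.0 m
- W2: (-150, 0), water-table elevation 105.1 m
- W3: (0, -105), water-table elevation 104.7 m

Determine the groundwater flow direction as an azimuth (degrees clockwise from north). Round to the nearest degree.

∂h/∂x = (105.1 − 105.0) / (-150 − 0) = -0.0006667
∂h/∂y = (104.7 − 105.0) / (-105 − 0) = +0.002857
Flow direction (−∇h) has components (+0.0006667 E, -0.002857 N).
Azimuth = atan2(E, N) = atan2(+0.0006667, -0.002857) = 166.9° ≈ 167°.

167°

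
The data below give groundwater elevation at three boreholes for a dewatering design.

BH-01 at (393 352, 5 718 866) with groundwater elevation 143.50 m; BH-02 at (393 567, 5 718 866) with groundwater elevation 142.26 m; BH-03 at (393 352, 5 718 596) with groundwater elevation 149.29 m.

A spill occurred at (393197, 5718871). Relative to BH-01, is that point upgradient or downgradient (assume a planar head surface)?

∂h/∂x = (142.26 − 143.50) / (393567 − 393352) = -0.005767
∂h/∂y = (149.29 − 143.50) / (5718596 − 5718866) = -0.02144
Head at (393197, 5718871) = 143.50 + (-0.005767)·(-155) + (-0.02144)·(5) = 144.29 m.
That is higher than the 143.50 m at BH-01, so the point is upgradient.

upgradient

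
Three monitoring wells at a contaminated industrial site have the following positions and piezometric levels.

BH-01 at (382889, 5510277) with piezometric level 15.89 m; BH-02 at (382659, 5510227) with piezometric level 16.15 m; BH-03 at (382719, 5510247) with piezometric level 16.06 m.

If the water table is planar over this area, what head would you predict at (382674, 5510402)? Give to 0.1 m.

15.6 m

With h = a·x + b·y + c and BH-01 as origin, the differences give:
  (-230)·a + (-50)·b = +0.26
  (-170)·a + (-30)·b = +0.17
Eliminate b (×(-30) and ×(-50), subtract): -1600·a = 0.700 → a = ∂h/∂x = -0.0004375
Back-substitute: b = ∂h/∂y = -0.003188.
h(382674, 5510402) = 15.89 + (-0.0004375)·(-215) + (-0.003188)·(125) = 15.89 +0.094 -0.398 = 15.586 m.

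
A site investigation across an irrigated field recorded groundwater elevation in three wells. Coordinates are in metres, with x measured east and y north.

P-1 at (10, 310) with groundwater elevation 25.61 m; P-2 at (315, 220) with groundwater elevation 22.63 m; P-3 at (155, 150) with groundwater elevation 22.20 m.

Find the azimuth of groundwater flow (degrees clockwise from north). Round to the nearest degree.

164°

Three-point gradient (reference P-1): Δ to P-2 = (305, -90, -2.98), Δ to P-3 = (145, -160, -3.41).
∂h/∂x = -0.004752, ∂h/∂y = +0.01701 (det = -35750).
Flow direction (−∇h) has components (+0.004752 E, -0.01701 N).
Azimuth = atan2(E, N) = atan2(+0.004752, -0.01701) = 164.4° ≈ 164°.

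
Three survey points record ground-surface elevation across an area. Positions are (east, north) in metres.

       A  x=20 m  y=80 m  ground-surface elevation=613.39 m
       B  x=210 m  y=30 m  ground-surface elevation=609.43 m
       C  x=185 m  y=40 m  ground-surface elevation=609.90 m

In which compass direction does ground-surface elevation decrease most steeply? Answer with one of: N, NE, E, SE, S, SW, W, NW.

With z = a·x + b·y + c and A as origin, the differences give:
  190·a + (-50)·b = -3.96
  165·a + (-40)·b = -3.49
Eliminate b (×(-40) and ×(-50), subtract): 650·a = -16.100 → a = ∂z/∂x = -0.02477
Back-substitute: b = ∂z/∂y = -0.01492.
Steepest decrease is along −∇f = (+0.02477 E, +0.01492 N) → northeast.

NE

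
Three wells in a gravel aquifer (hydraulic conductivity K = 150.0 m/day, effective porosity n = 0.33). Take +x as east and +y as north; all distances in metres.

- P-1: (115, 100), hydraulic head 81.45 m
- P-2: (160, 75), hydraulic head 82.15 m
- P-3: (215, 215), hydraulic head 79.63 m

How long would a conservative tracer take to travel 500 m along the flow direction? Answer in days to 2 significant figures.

54 days

Taking P-1 as reference: P-2−P-1 = (45, -25, +0.70); P-3−P-1 = (100, 115, -1.82).
Determinant of the coordinate differences = 45·115 − 100·(-25) = 7675.
∂h/∂x = [(+0.70)·115 − (-1.82)·(-25)] / 7675 = +0.004560
∂h/∂y = [45·(-1.82) − 100·(+0.70)] / 7675 = -0.01979
|∇h| = √(0.004560² + -0.01979²) = 0.02031
Seepage velocity v = K·i/n = 150.0 × 0.02031 / 0.33 = 9.232 m/day.
t = 500 / 9.232 = 54.16 days.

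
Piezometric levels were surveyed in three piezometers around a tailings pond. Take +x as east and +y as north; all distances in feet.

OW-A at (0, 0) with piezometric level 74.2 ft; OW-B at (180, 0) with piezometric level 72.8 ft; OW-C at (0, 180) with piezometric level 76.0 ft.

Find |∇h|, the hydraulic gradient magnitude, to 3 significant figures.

∂h/∂x = (72.8 − 74.2) / (180 − 0) = -0.007778
∂h/∂y = (76.0 − 74.2) / (180 − 0) = +0.010000
|∇h| = √(-0.007778² + 0.010000²) = 0.01267

0.0127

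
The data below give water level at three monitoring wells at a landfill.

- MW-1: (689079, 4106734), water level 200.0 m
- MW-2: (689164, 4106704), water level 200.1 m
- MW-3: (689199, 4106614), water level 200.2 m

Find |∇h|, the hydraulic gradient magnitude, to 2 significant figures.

0.0012

Differences from MW-1: to MW-2 (Δx, Δy, Δh) = (85, -30, +0.1); to MW-3 = (120, -120, +0.2).
Determinant of the coordinate differences = 85·(-120) − 120·(-30) = -6600.
∂h/∂x = [(+0.1)·(-120) − (+0.2)·(-30)] / -6600 = +0.0009091
∂h/∂y = [85·(+0.2) − 120·(+0.1)] / -6600 = -0.0007576
|∇h| = √(0.0009091² + -0.0007576²) = 0.001183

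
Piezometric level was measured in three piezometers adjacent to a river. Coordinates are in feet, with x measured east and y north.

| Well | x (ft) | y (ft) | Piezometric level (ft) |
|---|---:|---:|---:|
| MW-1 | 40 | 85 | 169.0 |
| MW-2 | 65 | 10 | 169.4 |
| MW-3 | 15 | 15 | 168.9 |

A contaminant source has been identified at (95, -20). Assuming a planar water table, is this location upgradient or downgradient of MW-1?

upgradient

Differences from MW-1: to MW-2 (Δx, Δy, Δh) = (25, -75, +0.4); to MW-3 = (-25, -70, -0.1).
Determinant of the coordinate differences = 25·(-70) − (-25)·(-75) = -3625.
∂h/∂x = [(+0.4)·(-70) − (-0.1)·(-75)] / -3625 = +0.009793
∂h/∂y = [25·(-0.1) − (-25)·(+0.4)] / -3625 = -0.002069
Head at (95, -20) = 169.0 + (+0.009793)·(55) + (-0.002069)·(-105) = 169.76 ft.
That is higher than the 169.0 ft at MW-1, so the point is upgradient.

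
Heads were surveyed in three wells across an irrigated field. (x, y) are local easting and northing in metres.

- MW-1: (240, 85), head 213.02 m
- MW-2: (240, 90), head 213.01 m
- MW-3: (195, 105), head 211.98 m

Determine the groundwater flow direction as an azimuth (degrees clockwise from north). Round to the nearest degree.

Taking MW-1 as reference: MW-2−MW-1 = (0, 5, -0.01); MW-3−MW-1 = (-45, 20, -1.04).
Solve a·Δx + b·Δy = Δh: det = 0·20 − (-45)·5 = 225.
∂h/∂x = [(-0.01)·20 − (-1.04)·5] / 225 = +0.02222
∂h/∂y = [0·(-1.04) − (-45)·(-0.01)] / 225 = -0.002000
Flow direction (−∇h) has components (-0.02222 E, +0.002000 N).
Azimuth = atan2(E, N) = atan2(-0.02222, +0.002000) = 275.1° ≈ 275°.

275°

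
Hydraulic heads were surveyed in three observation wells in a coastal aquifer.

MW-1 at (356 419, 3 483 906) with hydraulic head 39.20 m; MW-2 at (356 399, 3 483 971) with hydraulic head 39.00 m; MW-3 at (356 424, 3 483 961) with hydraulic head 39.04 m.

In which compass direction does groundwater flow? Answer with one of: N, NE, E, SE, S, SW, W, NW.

N

With h = a·x + b·y + c and MW-1 as origin, the differences give:
  (-20)·a + 65·b = -0.20
  5·a + 55·b = -0.16
Eliminate b (×55 and ×65, subtract): -1425·a = -0.600 → a = ∂h/∂x = +0.0004211
Back-substitute: b = ∂h/∂y = -0.002947.
Flow = −∇h = (-0.0004211 east, +0.002947 north), which points north.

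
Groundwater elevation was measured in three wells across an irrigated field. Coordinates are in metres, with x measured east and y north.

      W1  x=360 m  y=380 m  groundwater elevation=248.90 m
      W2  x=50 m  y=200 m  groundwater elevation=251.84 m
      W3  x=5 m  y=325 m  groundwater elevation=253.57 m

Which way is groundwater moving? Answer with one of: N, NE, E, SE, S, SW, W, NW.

SE

With h = a·x + b·y + c and W1 as origin, the differences give:
  (-310)·a + (-180)·b = +2.94
  (-355)·a + (-55)·b = +4.67
Eliminate b (×(-55) and ×(-180), subtract): -46850·a = 678.900 → a = ∂h/∂x = -0.01449
Back-substitute: b = ∂h/∂y = +0.008623.
Flow = −∇h = (+0.01449 east, -0.008623 north), which points southeast.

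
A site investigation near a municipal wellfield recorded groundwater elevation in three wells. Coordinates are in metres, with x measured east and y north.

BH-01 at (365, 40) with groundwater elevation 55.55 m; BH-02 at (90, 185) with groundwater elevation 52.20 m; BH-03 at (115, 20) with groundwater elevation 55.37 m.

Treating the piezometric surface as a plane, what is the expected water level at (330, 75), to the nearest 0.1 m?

54.8 m

Taking BH-01 as reference: BH-02−BH-01 = (-275, 145, -3.35); BH-03−BH-01 = (-250, -20, -0.18).
Solve a·Δx + b·Δy = Δh: det = (-275)·(-20) − (-250)·145 = 41750.
∂h/∂x = [(-3.35)·(-20) − (-0.18)·145] / 41750 = +0.002230
∂h/∂y = [(-275)·(-0.18) − (-250)·(-3.35)] / 41750 = -0.01887
h(330, 75) = 55.55 + (+0.002230)·(-35) + (-0.01887)·(35) = 55.55 -0.078 -0.661 = 54.811 m.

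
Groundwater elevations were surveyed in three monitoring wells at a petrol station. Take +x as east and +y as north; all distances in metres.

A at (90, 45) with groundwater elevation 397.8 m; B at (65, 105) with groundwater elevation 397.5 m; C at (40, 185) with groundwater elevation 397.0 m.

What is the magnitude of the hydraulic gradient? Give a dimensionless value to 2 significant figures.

0.016

Differences from A: to B (Δx, Δy, Δh) = (-25, 60, -0.3); to C = (-50, 140, -0.8).
Determinant of the coordinate differences = (-25)·140 − (-50)·60 = -500.
∂h/∂x = [(-0.3)·140 − (-0.8)·60] / -500 = -0.01200
∂h/∂y = [(-25)·(-0.8) − (-50)·(-0.3)] / -500 = -0.010000
|∇h| = √(-0.01200² + -0.010000²) = 0.01562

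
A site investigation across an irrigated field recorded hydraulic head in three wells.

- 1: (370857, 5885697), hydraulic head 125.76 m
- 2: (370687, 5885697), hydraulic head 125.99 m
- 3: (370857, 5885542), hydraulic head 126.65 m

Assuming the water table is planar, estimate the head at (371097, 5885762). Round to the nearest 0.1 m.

125.1 m

∂h/∂x = (125.99 − 125.76) / (370687 − 370857) = -0.001353
∂h/∂y = (126.65 − 125.76) / (5885542 − 5885697) = -0.005742
h(371097, 5885762) = 125.76 + (-0.001353)·(240) + (-0.005742)·(65) = 125.76 -0.325 -0.373 = 125.062 m.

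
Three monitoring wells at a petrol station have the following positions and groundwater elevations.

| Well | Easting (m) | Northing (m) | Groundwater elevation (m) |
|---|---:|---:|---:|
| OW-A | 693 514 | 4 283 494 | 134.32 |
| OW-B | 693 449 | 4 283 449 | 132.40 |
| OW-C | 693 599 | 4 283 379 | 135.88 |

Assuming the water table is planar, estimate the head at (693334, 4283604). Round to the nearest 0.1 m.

Three-point gradient (reference OW-A): Δ to OW-B = (-65, -45, -1.92), Δ to OW-C = (85, -115, +1.56).
∂h/∂x = +0.02575, ∂h/∂y = +0.005469 (det = 11300).
h(693334, 4283604) = 134.32 + (+0.02575)·(-180) + (+0.005469)·(110) = 134.32 -4.635 +0.602 = 130.286 m.

130.3 m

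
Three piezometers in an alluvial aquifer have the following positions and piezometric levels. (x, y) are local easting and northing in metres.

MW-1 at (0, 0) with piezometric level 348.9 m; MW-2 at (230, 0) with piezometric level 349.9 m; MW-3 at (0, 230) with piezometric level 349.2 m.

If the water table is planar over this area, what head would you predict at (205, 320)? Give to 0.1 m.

350.2 m

∂h/∂x = (349.9 − 348.9) / (230 − 0) = +0.004348
∂h/∂y = (349.2 − 348.9) / (230 − 0) = +0.001304
h(205, 320) = 348.9 + (+0.004348)·(205) + (+0.001304)·(320) = 348.9 +0.891 +0.417 = 350.209 m.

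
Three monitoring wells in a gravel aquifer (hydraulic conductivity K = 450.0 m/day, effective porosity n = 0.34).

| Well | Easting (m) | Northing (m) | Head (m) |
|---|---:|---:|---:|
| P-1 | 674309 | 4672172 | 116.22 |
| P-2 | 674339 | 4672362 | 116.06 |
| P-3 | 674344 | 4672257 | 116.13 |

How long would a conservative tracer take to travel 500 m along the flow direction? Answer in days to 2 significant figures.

Taking P-1 as reference: P-2−P-1 = (30, 190, -0.16); P-3−P-1 = (35, 85, -0.09).
Solve a·Δx + b·Δy = Δh: det = 30·85 − 35·190 = -4100.
∂h/∂x = [(-0.16)·85 − (-0.09)·190] / -4100 = -0.0008537
∂h/∂y = [30·(-0.09) − 35·(-0.16)] / -4100 = -0.0007073
|∇h| = √(-0.0008537² + -0.0007073²) = 0.001109
Seepage velocity v = K·i/n = 450.0 × 0.001109 / 0.34 = 1.468 m/day.
t = 500 / 1.468 = 340.6 days.

340 days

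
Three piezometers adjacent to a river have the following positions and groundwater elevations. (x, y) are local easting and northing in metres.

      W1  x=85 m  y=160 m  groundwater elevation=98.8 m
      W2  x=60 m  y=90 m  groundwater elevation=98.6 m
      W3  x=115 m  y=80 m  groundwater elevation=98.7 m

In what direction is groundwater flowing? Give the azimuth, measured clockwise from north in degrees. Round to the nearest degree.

227°

Differences from W1: to W2 (Δx, Δy, Δh) = (-25, -70, -0.2); to W3 = (30, -80, -0.1).
Determinant of the coordinate differences = (-25)·(-80) − 30·(-70) = 4100.
∂h/∂x = [(-0.2)·(-80) − (-0.1)·(-70)] / 4100 = +0.002195
∂h/∂y = [(-25)·(-0.1) − 30·(-0.2)] / 4100 = +0.002073
Flow direction (−∇h) has components (-0.002195 E, -0.002073 N).
Azimuth = atan2(E, N) = atan2(-0.002195, -0.002073) = 226.6° ≈ 227°.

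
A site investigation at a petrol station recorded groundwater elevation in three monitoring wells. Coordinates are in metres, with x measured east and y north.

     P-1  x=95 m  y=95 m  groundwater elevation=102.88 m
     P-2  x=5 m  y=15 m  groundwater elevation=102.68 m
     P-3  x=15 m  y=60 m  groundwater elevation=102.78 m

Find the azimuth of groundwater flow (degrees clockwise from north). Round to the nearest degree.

188°

With h = a·x + b·y + c and P-1 as origin, the differences give:
  (-90)·a + (-80)·b = -0.20
  (-80)·a + (-35)·b = -0.10
Eliminate b (×(-35) and ×(-80), subtract): -3250·a = -1.000 → a = ∂h/∂x = +0.0003077
Back-substitute: b = ∂h/∂y = +0.002154.
Flow direction (−∇h) has components (-0.0003077 E, -0.002154 N).
Azimuth = atan2(E, N) = atan2(-0.0003077, -0.002154) = 188.1° ≈ 188°.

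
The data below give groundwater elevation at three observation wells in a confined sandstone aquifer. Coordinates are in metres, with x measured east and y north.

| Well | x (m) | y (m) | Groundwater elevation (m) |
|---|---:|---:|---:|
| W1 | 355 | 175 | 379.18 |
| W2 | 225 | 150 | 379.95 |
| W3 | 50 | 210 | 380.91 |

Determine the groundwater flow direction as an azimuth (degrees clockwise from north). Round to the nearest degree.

082°

Taking W1 as reference: W2−W1 = (-130, -25, +0.77); W3−W1 = (-305, 35, +1.73).
Solve a·Δx + b·Δy = Δh: det = (-130)·35 − (-305)·(-25) = -12175.
∂h/∂x = [(+0.77)·35 − (+1.73)·(-25)] / -12175 = -0.005766
∂h/∂y = [(-130)·(+1.73) − (-305)·(+0.77)] / -12175 = -0.0008172
Flow direction (−∇h) has components (+0.005766 E, +0.0008172 N).
Azimuth = atan2(E, N) = atan2(+0.005766, +0.0008172) = 81.9° ≈ 082°.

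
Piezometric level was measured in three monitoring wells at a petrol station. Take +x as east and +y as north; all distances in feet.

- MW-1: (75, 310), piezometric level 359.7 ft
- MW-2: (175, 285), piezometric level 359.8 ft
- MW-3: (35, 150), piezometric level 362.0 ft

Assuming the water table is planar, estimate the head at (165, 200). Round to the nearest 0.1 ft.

Differences from MW-1: to MW-2 (Δx, Δy, Δh) = (100, -25, +0.1); to MW-3 = (-40, -160, +2.3).
Solve a·Δx + b·Δy = Δh: det = 100·(-160) − (-40)·(-25) = -17000.
∂h/∂x = [(+0.1)·(-160) − (+2.3)·(-25)] / -17000 = -0.002441
∂h/∂y = [100·(+2.3) − (-40)·(+0.1)] / -17000 = -0.01376
h(165, 200) = 359.7 + (-0.002441)·(90) + (-0.01376)·(-110) = 359.7 -0.220 +1.514 = 360.994 ft.

361.0 ft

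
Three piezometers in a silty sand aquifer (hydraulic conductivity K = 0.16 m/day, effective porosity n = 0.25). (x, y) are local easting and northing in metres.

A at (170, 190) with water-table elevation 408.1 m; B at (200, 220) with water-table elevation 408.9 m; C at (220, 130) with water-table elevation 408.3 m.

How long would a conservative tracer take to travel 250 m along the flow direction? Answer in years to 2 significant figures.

Differences from A: to B (Δx, Δy, Δh) = (30, 30, +0.8); to C = (50, -60, +0.2).
Solve a·Δx + b·Δy = Δh: det = 30·(-60) − 50·30 = -3300.
∂h/∂x = [(+0.8)·(-60) − (+0.2)·30] / -3300 = +0.01636
∂h/∂y = [30·(+0.2) − 50·(+0.8)] / -3300 = +0.01030
|∇h| = √(0.01636² + 0.01030²) = 0.01933
Seepage velocity v = K·i/n = 0.16 × 0.01933 / 0.25 = 0.01237 m/day.
t = 250 / 0.01237 = 2.021e+04 days = 55.3 years.

55 years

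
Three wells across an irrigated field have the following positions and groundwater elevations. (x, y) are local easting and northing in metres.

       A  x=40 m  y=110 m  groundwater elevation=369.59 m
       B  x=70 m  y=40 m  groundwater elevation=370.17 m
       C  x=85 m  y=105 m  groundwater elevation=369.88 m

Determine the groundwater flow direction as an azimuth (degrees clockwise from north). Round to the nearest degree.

315°

Differences from A: to B (Δx, Δy, Δh) = (30, -70, +0.58); to C = (45, -5, +0.29).
Determinant of the coordinate differences = 30·(-5) − 45·(-70) = 3000.
∂h/∂x = [(+0.58)·(-5) − (+0.29)·(-70)] / 3000 = +0.005800
∂h/∂y = [30·(+0.29) − 45·(+0.58)] / 3000 = -0.005800
Flow direction (−∇h) has components (-0.005800 E, +0.005800 N).
Azimuth = atan2(E, N) = atan2(-0.005800, +0.005800) = 315.0° ≈ 315°.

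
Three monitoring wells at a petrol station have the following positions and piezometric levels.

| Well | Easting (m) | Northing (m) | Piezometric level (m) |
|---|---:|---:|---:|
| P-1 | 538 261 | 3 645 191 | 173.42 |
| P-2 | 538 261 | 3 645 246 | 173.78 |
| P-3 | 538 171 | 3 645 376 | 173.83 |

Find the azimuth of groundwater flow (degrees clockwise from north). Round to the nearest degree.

234°

With h = a·x + b·y + c and P-1 as origin, the differences give:
  0·a + 55·b = +0.36
  (-90)·a + 185·b = +0.41
Eliminate b (×185 and ×55, subtract): 4950·a = 44.050 → a = ∂h/∂x = +0.008899
Back-substitute: b = ∂h/∂y = +0.006545.
Flow direction (−∇h) has components (-0.008899 E, -0.006545 N).
Azimuth = atan2(E, N) = atan2(-0.008899, -0.006545) = 233.7° ≈ 234°.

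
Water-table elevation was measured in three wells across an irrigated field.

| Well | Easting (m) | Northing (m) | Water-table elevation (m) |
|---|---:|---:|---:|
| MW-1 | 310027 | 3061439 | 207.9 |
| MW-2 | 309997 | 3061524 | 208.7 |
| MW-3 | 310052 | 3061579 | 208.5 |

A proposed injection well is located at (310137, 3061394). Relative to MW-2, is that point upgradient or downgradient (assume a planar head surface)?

Differences from MW-1: to MW-2 (Δx, Δy, Δh) = (-30, 85, +0.8); to MW-3 = (25, 140, +0.6).
Solve a·Δx + b·Δy = Δh: det = (-30)·140 − 25·85 = -6325.
∂h/∂x = [(+0.8)·140 − (+0.6)·85] / -6325 = -0.009644
∂h/∂y = [(-30)·(+0.6) − 25·(+0.8)] / -6325 = +0.006008
Head at (310137, 3061394) = 207.9 + (-0.009644)·(110) + (+0.006008)·(-45) = 206.57 m.
That is lower than the 208.7 m at MW-2, so the point is downgradient.

downgradient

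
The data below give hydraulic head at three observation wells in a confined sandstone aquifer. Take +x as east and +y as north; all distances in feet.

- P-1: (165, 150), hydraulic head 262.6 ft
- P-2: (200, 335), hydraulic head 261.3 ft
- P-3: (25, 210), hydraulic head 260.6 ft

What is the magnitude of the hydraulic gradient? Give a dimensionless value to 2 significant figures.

With h = a·x + b·y + c and P-1 as origin, the differences give:
  35·a + 185·b = -1.3
  (-140)·a + 60·b = -2.0
Eliminate b (×60 and ×185, subtract): 28000·a = 292.00 → a = ∂h/∂x = +0.01043
Back-substitute: b = ∂h/∂y = -0.009000.
|∇h| = √(0.01043² + -0.009000²) = 0.01378

0.014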